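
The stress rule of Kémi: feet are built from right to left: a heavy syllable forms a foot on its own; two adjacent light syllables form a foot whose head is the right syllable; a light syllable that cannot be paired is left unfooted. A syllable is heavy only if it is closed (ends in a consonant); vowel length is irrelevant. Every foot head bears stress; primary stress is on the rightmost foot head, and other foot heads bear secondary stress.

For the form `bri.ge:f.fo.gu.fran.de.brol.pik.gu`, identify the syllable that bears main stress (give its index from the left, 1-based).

8

Weights: 1 bri L, 2 ge:f H, 3 fo L, 4 gu L, 5 fran H, 6 de L, 7 brol H, 8 pik H, 9 gu L.
Parse right to left (heavy = foot alone; LL = one foot; stranded L unfooted): bri (ˈge:f) (fo.ˈgu) (ˈfran) de (ˈbrol) (ˈpik) gu.
Foot heads: 2, 4, 5, 7, 8.
Primary stress on the rightmost head = syllable 8.
Primary stress: syllable 8 → bri.ge:f.fo.gu.fran.de.brol.ˈpik.gu.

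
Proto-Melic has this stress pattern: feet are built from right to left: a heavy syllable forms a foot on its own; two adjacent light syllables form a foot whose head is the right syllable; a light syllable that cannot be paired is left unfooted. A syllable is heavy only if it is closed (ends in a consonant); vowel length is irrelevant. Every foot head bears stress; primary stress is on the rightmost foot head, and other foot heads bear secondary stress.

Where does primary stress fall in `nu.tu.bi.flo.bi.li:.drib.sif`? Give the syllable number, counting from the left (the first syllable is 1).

Weights: 1 nu L, 2 tu L, 3 bi L, 4 flo L, 5 bi L, 6 li: L, 7 drib H, 8 sif H.
Parse right to left (heavy = foot alone; LL = one foot; stranded L unfooted): (nu.ˈtu) (bi.ˈflo) (bi.ˈli:) (ˈdrib) (ˈsif).
Foot heads: 2, 4, 6, 7, 8.
Primary stress on the rightmost head = syllable 8.
Primary stress: syllable 8 → nu.tu.bi.flo.bi.li:.drib.ˈsif.

8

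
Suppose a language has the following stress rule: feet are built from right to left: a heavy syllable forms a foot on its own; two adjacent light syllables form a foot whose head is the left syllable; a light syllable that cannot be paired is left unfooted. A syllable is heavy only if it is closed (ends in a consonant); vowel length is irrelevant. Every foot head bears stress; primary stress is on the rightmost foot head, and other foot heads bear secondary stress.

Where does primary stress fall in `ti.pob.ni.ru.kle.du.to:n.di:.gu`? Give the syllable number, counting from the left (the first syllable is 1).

Weights: 1 ti L, 2 pob H, 3 ni L, 4 ru L, 5 kle L, 6 du L, 7 to:n H, 8 di: L, 9 gu L.
Parse right to left (heavy = foot alone; LL = one foot; stranded L unfooted): ti (ˈpob) (ˈni.ru) (ˈkle.du) (ˈto:n) (ˈdi:.gu).
Foot heads: 2, 3, 5, 7, 8.
Primary stress on the rightmost head = syllable 8.
Primary stress: syllable 8 → ti.pob.ni.ru.kle.du.to:n.ˈdi:.gu.

8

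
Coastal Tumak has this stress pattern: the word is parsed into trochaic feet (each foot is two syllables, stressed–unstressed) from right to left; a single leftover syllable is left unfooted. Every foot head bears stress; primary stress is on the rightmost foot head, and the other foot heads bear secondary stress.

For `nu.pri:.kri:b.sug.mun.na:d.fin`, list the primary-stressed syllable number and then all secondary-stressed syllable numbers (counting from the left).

Parse right to left into trochaic (ˈσσ) feet: nu (ˈpri:.kri:b) (ˈsug.mun) (ˈna:d.fin). Syllable 1 is left unfooted.
Foot heads (stressed positions): 2, 4, 6.
End Rule Rightmost: primary stress on the rightmost head = syllable 6.
Secondary stress on 2, 4: nu.ˌpri:.kri:b.ˌsug.mun.ˈna:d.fin.

primary 6, secondary 2, 4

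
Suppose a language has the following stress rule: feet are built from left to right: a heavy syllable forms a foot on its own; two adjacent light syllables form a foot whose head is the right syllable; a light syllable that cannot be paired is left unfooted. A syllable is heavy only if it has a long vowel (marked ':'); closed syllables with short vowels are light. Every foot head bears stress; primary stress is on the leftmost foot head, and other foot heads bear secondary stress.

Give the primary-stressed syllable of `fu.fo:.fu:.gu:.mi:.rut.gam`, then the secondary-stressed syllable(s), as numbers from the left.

Weights: 1 fu L, 2 fo: H, 3 fu: H, 4 gu: H, 5 mi: H, 6 rut L, 7 gam L.
Parse left to right (heavy = foot alone; LL = one foot; stranded L unfooted): fu (ˈfo:) (ˈfu:) (ˈgu:) (ˈmi:) (rut.ˈgam).
Foot heads: 2, 3, 4, 5, 7.
Primary stress on the leftmost head = syllable 2.
Secondary stress on 3, 4, 5, 7: fu.ˈfo:.ˌfu:.ˌgu:.ˌmi:.rut.ˌgam.

primary 2, secondary 3, 4, 5, 7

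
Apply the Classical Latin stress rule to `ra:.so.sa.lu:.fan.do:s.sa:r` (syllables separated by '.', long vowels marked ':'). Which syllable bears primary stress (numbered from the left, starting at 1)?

Classical Latin: stress the penult if heavy (long vowel or closed), else the antepenult.
Weights: 5 fan H, 6 do:s H, 7 sa:r H.
The penult (syllable 6, do:s) is heavy, so it takes stress.
Stress on syllable 6: ra:.so.sa.lu:.fan.ˈdo:s.sa:r.

6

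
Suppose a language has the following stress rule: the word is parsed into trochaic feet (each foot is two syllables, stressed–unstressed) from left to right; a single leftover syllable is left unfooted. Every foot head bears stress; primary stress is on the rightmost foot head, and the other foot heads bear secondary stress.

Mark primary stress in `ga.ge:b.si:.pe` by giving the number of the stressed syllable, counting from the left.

Parse left to right into trochaic (ˈσσ) feet: (ˈga.ge:b) (ˈsi:.pe).
Foot heads (stressed positions): 1, 3.
End Rule Rightmost: primary stress on the rightmost head = syllable 3.
Primary stress: syllable 3 → ga.ge:b.ˈsi:.pe.

3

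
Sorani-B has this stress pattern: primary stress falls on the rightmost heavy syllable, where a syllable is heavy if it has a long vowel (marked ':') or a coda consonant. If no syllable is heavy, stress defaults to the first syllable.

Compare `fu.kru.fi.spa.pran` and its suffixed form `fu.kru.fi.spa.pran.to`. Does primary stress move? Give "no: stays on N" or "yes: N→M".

Base `fu.kru.fi.spa.pran` (5 syllables):
  Weights: 1 fu L, 2 kru L, 3 fi L, 4 spa L, 5 pran H.
  Heavy syllables in the domain: 5. The rightmost is syllable 5 (pran).
  → primary stress on syllable 5.
Suffixed `fu.kru.fi.spa.pran.to` (6 syllables):
  Weights: 1 fu L, 2 kru L, 3 fi L, 4 spa L, 5 pran H, 6 to L.
  Heavy syllables in the domain: 5. The rightmost is syllable 5 (pran).
  → primary stress on syllable 5.

no: stays on 5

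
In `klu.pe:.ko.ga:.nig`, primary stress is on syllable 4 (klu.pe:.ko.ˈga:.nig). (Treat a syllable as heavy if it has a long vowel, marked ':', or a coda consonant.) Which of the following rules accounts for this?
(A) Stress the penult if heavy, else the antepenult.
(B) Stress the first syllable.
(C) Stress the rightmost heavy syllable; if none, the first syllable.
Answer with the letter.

Rule A → syllable 4 ✓.
Rule B → syllable 1 (observed: 4).
Rule C → syllable 5 (observed: 4).

A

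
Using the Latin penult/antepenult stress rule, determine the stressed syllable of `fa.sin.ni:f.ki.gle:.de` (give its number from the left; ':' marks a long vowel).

Classical Latin: stress the penult if heavy (long vowel or closed), else the antepenult.
Weights: 4 ki L, 5 gle: H, 6 de L.
The penult (syllable 5, gle:) is heavy, so it takes stress.
Stress on syllable 5: fa.sin.ni:f.ki.ˈgle:.de.

5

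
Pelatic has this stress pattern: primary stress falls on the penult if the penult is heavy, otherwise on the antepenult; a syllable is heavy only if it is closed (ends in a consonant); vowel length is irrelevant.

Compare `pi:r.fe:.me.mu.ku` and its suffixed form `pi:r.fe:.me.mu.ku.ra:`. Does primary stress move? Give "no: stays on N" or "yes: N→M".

Base `pi:r.fe:.me.mu.ku` (5 syllables):
  Weights: 3 me L, 4 mu L, 5 ku L.
  The penult (syllable 4, mu) is light, so stress falls on the antepenult (syllable 3, me).
  → primary stress on syllable 3.
Suffixed `pi:r.fe:.me.mu.ku.ra:` (6 syllables):
  Weights: 4 mu L, 5 ku L, 6 ra: L.
  The penult (syllable 5, ku) is light, so stress falls on the antepenult (syllable 4, mu).
  → primary stress on syllable 4.

yes: 3→4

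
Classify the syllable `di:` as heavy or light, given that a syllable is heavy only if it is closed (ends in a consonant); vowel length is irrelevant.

`di:`: long vowel, open (no coda). Open (no coda) → light.

light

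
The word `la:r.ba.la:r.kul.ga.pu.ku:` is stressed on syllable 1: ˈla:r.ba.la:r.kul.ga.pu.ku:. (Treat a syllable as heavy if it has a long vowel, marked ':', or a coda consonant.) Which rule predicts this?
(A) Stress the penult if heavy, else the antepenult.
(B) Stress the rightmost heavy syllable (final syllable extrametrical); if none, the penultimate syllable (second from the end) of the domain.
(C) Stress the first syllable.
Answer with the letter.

C

Rule A → syllable 5 (observed: 1).
Rule B → syllable 4 (observed: 1).
Rule C → syllable 1 ✓.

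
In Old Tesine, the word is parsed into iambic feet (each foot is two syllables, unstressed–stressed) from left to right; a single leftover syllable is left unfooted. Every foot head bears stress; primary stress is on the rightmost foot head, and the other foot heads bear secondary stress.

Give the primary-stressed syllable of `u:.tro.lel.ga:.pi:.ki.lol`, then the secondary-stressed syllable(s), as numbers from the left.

Parse left to right into iambic (σˈσ) feet: (u:.ˈtro) (lel.ˈga:) (pi:.ˈki) lol. Syllable 7 is left unfooted.
Foot heads (stressed positions): 2, 4, 6.
End Rule Rightmost: primary stress on the rightmost head = syllable 6.
Secondary stress on 2, 4: u:.ˌtro.lel.ˌga:.pi:.ˈki.lol.

primary 6, secondary 2, 4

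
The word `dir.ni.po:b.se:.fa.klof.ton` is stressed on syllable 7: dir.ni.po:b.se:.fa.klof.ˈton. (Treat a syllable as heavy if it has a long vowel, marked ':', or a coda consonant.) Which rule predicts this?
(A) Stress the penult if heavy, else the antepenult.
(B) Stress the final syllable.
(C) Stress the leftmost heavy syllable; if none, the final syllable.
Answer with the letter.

Rule A → syllable 6 (observed: 7).
Rule B → syllable 7 ✓.
Rule C → syllable 1 (observed: 7).

B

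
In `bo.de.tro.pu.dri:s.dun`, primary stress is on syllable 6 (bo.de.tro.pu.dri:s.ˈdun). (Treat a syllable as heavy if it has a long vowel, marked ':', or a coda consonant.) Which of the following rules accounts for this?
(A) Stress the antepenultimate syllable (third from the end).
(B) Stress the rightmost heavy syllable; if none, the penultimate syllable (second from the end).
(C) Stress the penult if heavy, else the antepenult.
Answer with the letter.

B

Rule A → syllable 4 (observed: 6).
Rule B → syllable 6 ✓.
Rule C → syllable 5 (observed: 6).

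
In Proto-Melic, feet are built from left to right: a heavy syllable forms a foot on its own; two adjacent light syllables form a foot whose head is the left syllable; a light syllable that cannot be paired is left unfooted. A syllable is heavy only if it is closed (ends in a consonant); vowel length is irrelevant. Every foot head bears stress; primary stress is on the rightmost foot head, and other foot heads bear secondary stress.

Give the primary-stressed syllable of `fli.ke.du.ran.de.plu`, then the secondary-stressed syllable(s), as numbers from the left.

primary 5, secondary 1, 4

Weights: 1 fli L, 2 ke L, 3 du L, 4 ran H, 5 de L, 6 plu L.
Parse left to right (heavy = foot alone; LL = one foot; stranded L unfooted): (ˈfli.ke) du (ˈran) (ˈde.plu).
Foot heads: 1, 4, 5.
Primary stress on the rightmost head = syllable 5.
Secondary stress on 1, 4: ˌfli.ke.du.ˌran.ˈde.plu.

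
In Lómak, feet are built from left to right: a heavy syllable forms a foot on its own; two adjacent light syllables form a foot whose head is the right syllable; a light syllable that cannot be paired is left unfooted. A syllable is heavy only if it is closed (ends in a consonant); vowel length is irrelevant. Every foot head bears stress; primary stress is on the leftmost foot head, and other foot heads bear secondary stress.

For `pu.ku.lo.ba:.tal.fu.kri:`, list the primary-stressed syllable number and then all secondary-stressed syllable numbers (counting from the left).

Weights: 1 pu L, 2 ku L, 3 lo L, 4 ba: L, 5 tal H, 6 fu L, 7 kri: L.
Parse left to right (heavy = foot alone; LL = one foot; stranded L unfooted): (pu.ˈku) (lo.ˈba:) (ˈtal) (fu.ˈkri:).
Foot heads: 2, 4, 5, 7.
Primary stress on the leftmost head = syllable 2.
Secondary stress on 4, 5, 7: pu.ˈku.lo.ˌba:.ˌtal.fu.ˌkri:.

primary 2, secondary 4, 5, 7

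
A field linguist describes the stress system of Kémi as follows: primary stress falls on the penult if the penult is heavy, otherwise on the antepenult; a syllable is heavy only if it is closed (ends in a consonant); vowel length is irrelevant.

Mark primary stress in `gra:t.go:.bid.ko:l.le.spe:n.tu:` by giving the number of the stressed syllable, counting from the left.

6

Weights: 5 le L, 6 spe:n H, 7 tu: L.
The penult (syllable 6, spe:n) is heavy, so it takes stress.
Primary stress: syllable 6 → gra:t.go:.bid.ko:l.le.ˈspe:n.tu:.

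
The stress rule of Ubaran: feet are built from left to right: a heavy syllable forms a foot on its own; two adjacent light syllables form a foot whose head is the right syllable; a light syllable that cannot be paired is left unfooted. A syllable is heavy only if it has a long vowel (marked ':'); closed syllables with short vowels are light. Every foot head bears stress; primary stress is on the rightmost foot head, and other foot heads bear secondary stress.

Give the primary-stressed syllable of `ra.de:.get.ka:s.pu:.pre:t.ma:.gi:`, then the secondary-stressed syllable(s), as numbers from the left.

Weights: 1 ra L, 2 de: H, 3 get L, 4 ka:s H, 5 pu: H, 6 pre:t H, 7 ma: H, 8 gi: H.
Parse left to right (heavy = foot alone; LL = one foot; stranded L unfooted): ra (ˈde:) get (ˈka:s) (ˈpu:) (ˈpre:t) (ˈma:) (ˈgi:).
Foot heads: 2, 4, 5, 6, 7, 8.
Primary stress on the rightmost head = syllable 8.
Secondary stress on 2, 4, 5, 6, 7: ra.ˌde:.get.ˌka:s.ˌpu:.ˌpre:t.ˌma:.ˈgi:.

primary 8, secondary 2, 4, 5, 6, 7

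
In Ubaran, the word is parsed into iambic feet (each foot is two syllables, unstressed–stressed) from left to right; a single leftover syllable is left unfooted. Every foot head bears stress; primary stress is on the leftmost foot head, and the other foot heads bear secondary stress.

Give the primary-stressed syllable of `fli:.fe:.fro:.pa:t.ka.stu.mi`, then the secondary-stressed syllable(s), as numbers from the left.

primary 2, secondary 4, 6

Parse left to right into iambic (σˈσ) feet: (fli:.ˈfe:) (fro:.ˈpa:t) (ka.ˈstu) mi. Syllable 7 is left unfooted.
Foot heads (stressed positions): 2, 4, 6.
End Rule Leftmost: primary stress on the leftmost head = syllable 2.
Secondary stress on 4, 6: fli:.ˈfe:.fro:.ˌpa:t.ka.ˌstu.mi.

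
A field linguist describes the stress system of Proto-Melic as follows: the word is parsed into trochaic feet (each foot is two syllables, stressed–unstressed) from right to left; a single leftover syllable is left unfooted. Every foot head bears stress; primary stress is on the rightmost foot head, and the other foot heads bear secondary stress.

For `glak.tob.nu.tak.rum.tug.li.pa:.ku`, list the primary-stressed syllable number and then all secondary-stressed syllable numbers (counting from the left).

primary 8, secondary 2, 4, 6

Parse right to left into trochaic (ˈσσ) feet: glak (ˈtob.nu) (ˈtak.rum) (ˈtug.li) (ˈpa:.ku). Syllable 1 is left unfooted.
Foot heads (stressed positions): 2, 4, 6, 8.
End Rule Rightmost: primary stress on the rightmost head = syllable 8.
Secondary stress on 2, 4, 6: glak.ˌtob.nu.ˌtak.rum.ˌtug.li.ˈpa:.ku.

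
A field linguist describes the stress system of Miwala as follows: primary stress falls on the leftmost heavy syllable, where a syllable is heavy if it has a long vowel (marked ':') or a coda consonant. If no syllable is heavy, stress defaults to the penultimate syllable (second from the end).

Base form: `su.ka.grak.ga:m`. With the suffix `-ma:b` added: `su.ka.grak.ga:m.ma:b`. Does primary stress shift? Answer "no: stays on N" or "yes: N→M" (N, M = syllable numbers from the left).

Base `su.ka.grak.ga:m` (4 syllables):
  Weights: 1 su L, 2 ka L, 3 grak H, 4 ga:m H.
  Heavy syllables in the domain: 3, 4. The leftmost is syllable 3 (grak).
  → primary stress on syllable 3.
Suffixed `su.ka.grak.ga:m.ma:b` (5 syllables):
  Weights: 1 su L, 2 ka L, 3 grak H, 4 ga:m H, 5 ma:b H.
  Heavy syllables in the domain: 3, 4, 5. The leftmost is syllable 3 (grak).
  → primary stress on syllable 3.

no: stays on 3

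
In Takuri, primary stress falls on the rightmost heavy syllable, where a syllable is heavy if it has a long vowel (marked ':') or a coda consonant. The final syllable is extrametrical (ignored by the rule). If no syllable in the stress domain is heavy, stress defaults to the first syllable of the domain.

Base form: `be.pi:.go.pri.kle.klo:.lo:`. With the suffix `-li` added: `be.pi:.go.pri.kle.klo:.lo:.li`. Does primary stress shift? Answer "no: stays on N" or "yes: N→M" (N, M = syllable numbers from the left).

yes: 6→7

Base `be.pi:.go.pri.kle.klo:.lo:` (7 syllables):
  The final syllable (7, lo:) is extrametrical; the stress domain is syllables 1–6.
  Weights: 1 be L, 2 pi: H, 3 go L, 4 pri L, 5 kle L, 6 klo: H.
  Heavy syllables in the domain: 2, 6. The rightmost is syllable 6 (klo:).
  → primary stress on syllable 6.
Suffixed `be.pi:.go.pri.kle.klo:.lo:.li` (8 syllables):
  The final syllable (8, li) is extrametrical; the stress domain is syllables 1–7.
  Weights: 1 be L, 2 pi: H, 3 go L, 4 pri L, 5 kle L, 6 klo: H, 7 lo: H.
  Heavy syllables in the domain: 2, 6, 7. The rightmost is syllable 7 (lo:).
  → primary stress on syllable 7.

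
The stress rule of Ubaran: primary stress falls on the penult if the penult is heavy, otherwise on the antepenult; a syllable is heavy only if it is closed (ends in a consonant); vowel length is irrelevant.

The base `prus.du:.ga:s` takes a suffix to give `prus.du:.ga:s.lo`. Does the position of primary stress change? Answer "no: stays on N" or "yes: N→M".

yes: 1→3

Base `prus.du:.ga:s` (3 syllables):
  Weights: 1 prus H, 2 du: L, 3 ga:s H.
  The penult (syllable 2, du:) is light, so stress falls on the antepenult (syllable 1, prus).
  → primary stress on syllable 1.
Suffixed `prus.du:.ga:s.lo` (4 syllables):
  Weights: 2 du: L, 3 ga:s H, 4 lo L.
  The penult (syllable 3, ga:s) is heavy, so it takes stress.
  → primary stress on syllable 3.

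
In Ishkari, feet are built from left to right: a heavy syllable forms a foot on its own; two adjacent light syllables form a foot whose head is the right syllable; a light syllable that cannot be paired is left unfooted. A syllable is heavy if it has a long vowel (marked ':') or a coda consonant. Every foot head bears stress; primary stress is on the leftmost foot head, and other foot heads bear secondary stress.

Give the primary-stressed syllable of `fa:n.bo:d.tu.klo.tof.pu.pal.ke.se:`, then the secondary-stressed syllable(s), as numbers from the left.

primary 1, secondary 2, 4, 5, 7, 9

Weights: 1 fa:n H, 2 bo:d H, 3 tu L, 4 klo L, 5 tof H, 6 pu L, 7 pal H, 8 ke L, 9 se: H.
Parse left to right (heavy = foot alone; LL = one foot; stranded L unfooted): (ˈfa:n) (ˈbo:d) (tu.ˈklo) (ˈtof) pu (ˈpal) ke (ˈse:).
Foot heads: 1, 2, 4, 5, 7, 9.
Primary stress on the leftmost head = syllable 1.
Secondary stress on 2, 4, 5, 7, 9: ˈfa:n.ˌbo:d.tu.ˌklo.ˌtof.pu.ˌpal.ke.ˌse:.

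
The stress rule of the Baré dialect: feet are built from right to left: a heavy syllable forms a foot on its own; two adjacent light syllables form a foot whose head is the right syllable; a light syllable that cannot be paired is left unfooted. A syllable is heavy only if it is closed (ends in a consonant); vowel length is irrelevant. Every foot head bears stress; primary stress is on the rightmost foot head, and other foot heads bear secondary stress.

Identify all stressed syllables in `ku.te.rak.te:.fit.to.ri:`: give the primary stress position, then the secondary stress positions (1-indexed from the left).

primary 7, secondary 2, 3, 5

Weights: 1 ku L, 2 te L, 3 rak H, 4 te: L, 5 fit H, 6 to L, 7 ri: L.
Parse right to left (heavy = foot alone; LL = one foot; stranded L unfooted): (ku.ˈte) (ˈrak) te: (ˈfit) (to.ˈri:).
Foot heads: 2, 3, 5, 7.
Primary stress on the rightmost head = syllable 7.
Secondary stress on 2, 3, 5: ku.ˌte.ˌrak.te:.ˌfit.to.ˈri:.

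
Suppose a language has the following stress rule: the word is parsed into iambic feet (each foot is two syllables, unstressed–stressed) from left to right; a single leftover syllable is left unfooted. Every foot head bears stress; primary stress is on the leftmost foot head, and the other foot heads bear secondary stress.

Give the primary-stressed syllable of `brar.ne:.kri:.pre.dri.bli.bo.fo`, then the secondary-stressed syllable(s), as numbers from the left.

Parse left to right into iambic (σˈσ) feet: (brar.ˈne:) (kri:.ˈpre) (dri.ˈbli) (bo.ˈfo).
Foot heads (stressed positions): 2, 4, 6, 8.
End Rule Leftmost: primary stress on the leftmost head = syllable 2.
Secondary stress on 4, 6, 8: brar.ˈne:.kri:.ˌpre.dri.ˌbli.bo.ˌfo.

primary 2, secondary 4, 6, 8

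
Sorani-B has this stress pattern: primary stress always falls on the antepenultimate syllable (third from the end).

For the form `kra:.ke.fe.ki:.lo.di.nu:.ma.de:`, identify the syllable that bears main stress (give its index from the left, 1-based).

The word has 9 syllables; the antepenultimate syllable (third from the end) is syllable 7 (nu:).
Primary stress: syllable 7 → kra:.ke.fe.ki:.lo.di.ˈnu:.ma.de:.

7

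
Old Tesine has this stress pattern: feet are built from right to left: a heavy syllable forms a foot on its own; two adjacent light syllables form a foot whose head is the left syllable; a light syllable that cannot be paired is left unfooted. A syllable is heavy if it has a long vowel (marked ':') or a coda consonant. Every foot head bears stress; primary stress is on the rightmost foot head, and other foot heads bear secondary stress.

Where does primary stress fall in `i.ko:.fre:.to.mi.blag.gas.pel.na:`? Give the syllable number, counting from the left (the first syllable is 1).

9

Weights: 1 i L, 2 ko: H, 3 fre: H, 4 to L, 5 mi L, 6 blag H, 7 gas H, 8 pel H, 9 na: H.
Parse right to left (heavy = foot alone; LL = one foot; stranded L unfooted): i (ˈko:) (ˈfre:) (ˈto.mi) (ˈblag) (ˈgas) (ˈpel) (ˈna:).
Foot heads: 2, 3, 4, 6, 7, 8, 9.
Primary stress on the rightmost head = syllable 9.
Primary stress: syllable 9 → i.ko:.fre:.to.mi.blag.gas.pel.ˈna:.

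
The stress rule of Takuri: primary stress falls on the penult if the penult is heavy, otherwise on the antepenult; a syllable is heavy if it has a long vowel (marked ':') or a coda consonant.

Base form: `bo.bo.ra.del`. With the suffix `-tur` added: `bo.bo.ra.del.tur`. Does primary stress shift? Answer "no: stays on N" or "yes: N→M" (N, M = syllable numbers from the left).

Base `bo.bo.ra.del` (4 syllables):
  Weights: 2 bo L, 3 ra L, 4 del H.
  The penult (syllable 3, ra) is light, so stress falls on the antepenult (syllable 2, bo).
  → primary stress on syllable 2.
Suffixed `bo.bo.ra.del.tur` (5 syllables):
  Weights: 3 ra L, 4 del H, 5 tur H.
  The penult (syllable 4, del) is heavy, so it takes stress.
  → primary stress on syllable 4.

yes: 2→4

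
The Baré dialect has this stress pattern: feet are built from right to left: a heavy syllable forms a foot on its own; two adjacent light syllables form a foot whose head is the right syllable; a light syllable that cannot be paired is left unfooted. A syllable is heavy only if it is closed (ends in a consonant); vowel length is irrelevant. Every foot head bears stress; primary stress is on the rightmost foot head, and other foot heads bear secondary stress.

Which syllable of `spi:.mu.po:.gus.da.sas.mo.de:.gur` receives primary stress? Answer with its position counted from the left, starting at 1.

Weights: 1 spi: L, 2 mu L, 3 po: L, 4 gus H, 5 da L, 6 sas H, 7 mo L, 8 de: L, 9 gur H.
Parse right to left (heavy = foot alone; LL = one foot; stranded L unfooted): spi: (mu.ˈpo:) (ˈgus) da (ˈsas) (mo.ˈde:) (ˈgur).
Foot heads: 3, 4, 6, 8, 9.
Primary stress on the rightmost head = syllable 9.
Primary stress: syllable 9 → spi:.mu.po:.gus.da.sas.mo.de:.ˈgur.

9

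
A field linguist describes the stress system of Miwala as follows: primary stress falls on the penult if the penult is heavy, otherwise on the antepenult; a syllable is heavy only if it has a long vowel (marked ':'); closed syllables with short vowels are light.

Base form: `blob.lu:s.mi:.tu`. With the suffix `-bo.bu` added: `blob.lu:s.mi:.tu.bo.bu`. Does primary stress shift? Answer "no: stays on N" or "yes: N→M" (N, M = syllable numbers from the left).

Base `blob.lu:s.mi:.tu` (4 syllables):
  Weights: 2 lu:s H, 3 mi: H, 4 tu L.
  The penult (syllable 3, mi:) is heavy, so it takes stress.
  → primary stress on syllable 3.
Suffixed `blob.lu:s.mi:.tu.bo.bu` (6 syllables):
  Weights: 4 tu L, 5 bo L, 6 bu L.
  The penult (syllable 5, bo) is light, so stress falls on the antepenult (syllable 4, tu).
  → primary stress on syllable 4.

yes: 3→4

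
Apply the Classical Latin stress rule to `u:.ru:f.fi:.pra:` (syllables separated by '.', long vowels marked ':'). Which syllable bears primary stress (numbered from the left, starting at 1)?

Classical Latin: stress the penult if heavy (long vowel or closed), else the antepenult.
Weights: 2 ru:f H, 3 fi: H, 4 pra: H.
The penult (syllable 3, fi:) is heavy, so it takes stress.
Stress on syllable 3: u:.ru:f.ˈfi:.pra:.

3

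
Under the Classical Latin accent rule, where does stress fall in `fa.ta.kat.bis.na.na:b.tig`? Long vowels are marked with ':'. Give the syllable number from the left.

Classical Latin: stress the penult if heavy (long vowel or closed), else the antepenult.
Weights: 5 na L, 6 na:b H, 7 tig H.
The penult (syllable 6, na:b) is heavy, so it takes stress.
Stress on syllable 6: fa.ta.kat.bis.na.ˈna:b.tig.

6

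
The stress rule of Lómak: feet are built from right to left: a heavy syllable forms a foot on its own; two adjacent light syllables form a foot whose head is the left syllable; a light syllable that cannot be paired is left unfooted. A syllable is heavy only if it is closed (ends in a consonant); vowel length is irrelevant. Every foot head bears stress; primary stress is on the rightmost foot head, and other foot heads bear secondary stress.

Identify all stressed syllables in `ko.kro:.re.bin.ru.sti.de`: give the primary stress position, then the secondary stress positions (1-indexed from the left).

primary 6, secondary 2, 4

Weights: 1 ko L, 2 kro: L, 3 re L, 4 bin H, 5 ru L, 6 sti L, 7 de L.
Parse right to left (heavy = foot alone; LL = one foot; stranded L unfooted): ko (ˈkro:.re) (ˈbin) ru (ˈsti.de).
Foot heads: 2, 4, 6.
Primary stress on the rightmost head = syllable 6.
Secondary stress on 2, 4: ko.ˌkro:.re.ˌbin.ru.ˈsti.de.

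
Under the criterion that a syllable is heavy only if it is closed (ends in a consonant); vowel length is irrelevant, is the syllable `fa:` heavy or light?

`fa:`: long vowel, open (no coda). Open (no coda) → light.

light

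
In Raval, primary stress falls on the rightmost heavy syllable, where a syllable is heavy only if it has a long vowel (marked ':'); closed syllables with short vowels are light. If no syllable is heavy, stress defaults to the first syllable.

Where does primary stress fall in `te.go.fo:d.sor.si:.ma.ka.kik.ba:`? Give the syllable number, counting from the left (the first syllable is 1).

Weights: 1 te L, 2 go L, 3 fo:d H, 4 sor L, 5 si: H, 6 ma L, 7 ka L, 8 kik L, 9 ba: H.
Heavy syllables in the domain: 3, 5, 9. The rightmost is syllable 9 (ba:).
Primary stress: syllable 9 → te.go.fo:d.sor.si:.ma.ka.kik.ˈba:.

9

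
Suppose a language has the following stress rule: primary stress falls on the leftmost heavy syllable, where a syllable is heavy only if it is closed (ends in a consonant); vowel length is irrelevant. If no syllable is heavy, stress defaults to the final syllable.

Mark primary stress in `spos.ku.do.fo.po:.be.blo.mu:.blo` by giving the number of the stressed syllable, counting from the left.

Weights: 1 spos H, 2 ku L, 3 do L, 4 fo L, 5 po: L, 6 be L, 7 blo L, 8 mu: L, 9 blo L.
Heavy syllables in the domain: 1. The leftmost is syllable 1 (spos).
Primary stress: syllable 1 → ˈspos.ku.do.fo.po:.be.blo.mu:.blo.

1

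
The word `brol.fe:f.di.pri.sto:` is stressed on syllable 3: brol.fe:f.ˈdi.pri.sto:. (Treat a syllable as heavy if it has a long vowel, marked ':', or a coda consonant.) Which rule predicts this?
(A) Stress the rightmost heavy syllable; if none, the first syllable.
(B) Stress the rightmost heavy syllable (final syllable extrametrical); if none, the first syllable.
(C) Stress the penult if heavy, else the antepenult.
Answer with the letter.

C

Rule A → syllable 5 (observed: 3).
Rule B → syllable 2 (observed: 3).
Rule C → syllable 3 ✓.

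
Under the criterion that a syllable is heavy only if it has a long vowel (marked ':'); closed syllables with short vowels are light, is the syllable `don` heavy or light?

`don`: short vowel, closed (coda /n/). Short vowel → light.

light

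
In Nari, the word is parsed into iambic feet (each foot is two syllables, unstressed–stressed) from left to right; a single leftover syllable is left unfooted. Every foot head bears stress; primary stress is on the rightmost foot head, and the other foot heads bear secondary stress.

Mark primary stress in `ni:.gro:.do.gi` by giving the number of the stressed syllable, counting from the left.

4

Parse left to right into iambic (σˈσ) feet: (ni:.ˈgro:) (do.ˈgi).
Foot heads (stressed positions): 2, 4.
End Rule Rightmost: primary stress on the rightmost head = syllable 4.
Primary stress: syllable 4 → ni:.gro:.do.ˈgi.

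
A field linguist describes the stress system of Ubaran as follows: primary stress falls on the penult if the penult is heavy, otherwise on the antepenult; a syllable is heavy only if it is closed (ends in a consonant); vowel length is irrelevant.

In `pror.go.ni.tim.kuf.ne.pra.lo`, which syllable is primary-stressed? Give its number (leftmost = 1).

6

Weights: 6 ne L, 7 pra L, 8 lo L.
The penult (syllable 7, pra) is light, so stress falls on the antepenult (syllable 6, ne).
Primary stress: syllable 6 → pror.go.ni.tim.kuf.ˈne.pra.lo.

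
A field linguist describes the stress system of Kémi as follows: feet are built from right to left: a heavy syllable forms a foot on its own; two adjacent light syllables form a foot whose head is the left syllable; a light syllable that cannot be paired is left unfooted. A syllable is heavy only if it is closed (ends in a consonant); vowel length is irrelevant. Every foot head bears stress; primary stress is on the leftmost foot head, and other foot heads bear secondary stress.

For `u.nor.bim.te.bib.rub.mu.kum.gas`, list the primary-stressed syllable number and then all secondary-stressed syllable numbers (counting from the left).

Weights: 1 u L, 2 nor H, 3 bim H, 4 te L, 5 bib H, 6 rub H, 7 mu L, 8 kum H, 9 gas H.
Parse right to left (heavy = foot alone; LL = one foot; stranded L unfooted): u (ˈnor) (ˈbim) te (ˈbib) (ˈrub) mu (ˈkum) (ˈgas).
Foot heads: 2, 3, 5, 6, 8, 9.
Primary stress on the leftmost head = syllable 2.
Secondary stress on 3, 5, 6, 8, 9: u.ˈnor.ˌbim.te.ˌbib.ˌrub.mu.ˌkum.ˌgas.

primary 2, secondary 3, 5, 6, 8, 9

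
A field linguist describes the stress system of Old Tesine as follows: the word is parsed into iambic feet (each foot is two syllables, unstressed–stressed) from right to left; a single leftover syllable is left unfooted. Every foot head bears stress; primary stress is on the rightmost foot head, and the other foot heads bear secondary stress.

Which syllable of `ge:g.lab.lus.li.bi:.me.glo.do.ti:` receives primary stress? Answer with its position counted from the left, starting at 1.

Parse right to left into iambic (σˈσ) feet: ge:g (lab.ˈlus) (li.ˈbi:) (me.ˈglo) (do.ˈti:). Syllable 1 is left unfooted.
Foot heads (stressed positions): 3, 5, 7, 9.
End Rule Rightmost: primary stress on the rightmost head = syllable 9.
Primary stress: syllable 9 → ge:g.lab.lus.li.bi:.me.glo.do.ˈti:.

9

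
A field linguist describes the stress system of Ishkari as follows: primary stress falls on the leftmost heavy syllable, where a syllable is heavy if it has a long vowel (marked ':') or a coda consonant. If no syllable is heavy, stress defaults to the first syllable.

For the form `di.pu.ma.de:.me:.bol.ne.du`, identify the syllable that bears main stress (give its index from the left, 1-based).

Weights: 1 di L, 2 pu L, 3 ma L, 4 de: H, 5 me: H, 6 bol H, 7 ne L, 8 du L.
Heavy syllables in the domain: 4, 5, 6. The leftmost is syllable 4 (de:).
Primary stress: syllable 4 → di.pu.ma.ˈde:.me:.bol.ne.du.

4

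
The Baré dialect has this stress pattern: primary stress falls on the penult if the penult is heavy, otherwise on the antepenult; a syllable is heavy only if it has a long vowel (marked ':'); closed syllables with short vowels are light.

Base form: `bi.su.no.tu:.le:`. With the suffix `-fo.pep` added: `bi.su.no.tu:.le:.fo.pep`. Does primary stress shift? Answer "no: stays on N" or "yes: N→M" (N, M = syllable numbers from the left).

Base `bi.su.no.tu:.le:` (5 syllables):
  Weights: 3 no L, 4 tu: H, 5 le: H.
  The penult (syllable 4, tu:) is heavy, so it takes stress.
  → primary stress on syllable 4.
Suffixed `bi.su.no.tu:.le:.fo.pep` (7 syllables):
  Weights: 5 le: H, 6 fo L, 7 pep L.
  The penult (syllable 6, fo) is light, so stress falls on the antepenult (syllable 5, le:).
  → primary stress on syllable 5.

yes: 4→5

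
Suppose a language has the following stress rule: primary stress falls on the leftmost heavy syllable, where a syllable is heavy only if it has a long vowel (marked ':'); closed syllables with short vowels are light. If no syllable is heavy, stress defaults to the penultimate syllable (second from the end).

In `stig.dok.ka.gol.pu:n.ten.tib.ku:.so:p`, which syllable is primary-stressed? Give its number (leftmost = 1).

5

Weights: 1 stig L, 2 dok L, 3 ka L, 4 gol L, 5 pu:n H, 6 ten L, 7 tib L, 8 ku: H, 9 so:p H.
Heavy syllables in the domain: 5, 8, 9. The leftmost is syllable 5 (pu:n).
Primary stress: syllable 5 → stig.dok.ka.gol.ˈpu:n.ten.tib.ku:.so:p.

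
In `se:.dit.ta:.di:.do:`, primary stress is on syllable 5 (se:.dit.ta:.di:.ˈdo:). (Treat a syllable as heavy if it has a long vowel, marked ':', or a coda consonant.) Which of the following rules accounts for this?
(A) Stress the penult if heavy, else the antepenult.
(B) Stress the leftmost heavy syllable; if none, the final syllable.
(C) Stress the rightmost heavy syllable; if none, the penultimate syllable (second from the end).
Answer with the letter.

C

Rule A → syllable 4 (observed: 5).
Rule B → syllable 1 (observed: 5).
Rule C → syllable 5 ✓.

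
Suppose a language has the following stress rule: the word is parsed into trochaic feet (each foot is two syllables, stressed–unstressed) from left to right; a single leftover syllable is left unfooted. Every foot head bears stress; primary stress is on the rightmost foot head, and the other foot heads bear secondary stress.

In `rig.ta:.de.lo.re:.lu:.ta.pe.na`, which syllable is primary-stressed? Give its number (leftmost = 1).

7

Parse left to right into trochaic (ˈσσ) feet: (ˈrig.ta:) (ˈde.lo) (ˈre:.lu:) (ˈta.pe) na. Syllable 9 is left unfooted.
Foot heads (stressed positions): 1, 3, 5, 7.
End Rule Rightmost: primary stress on the rightmost head = syllable 7.
Primary stress: syllable 7 → rig.ta:.de.lo.re:.lu:.ˈta.pe.na.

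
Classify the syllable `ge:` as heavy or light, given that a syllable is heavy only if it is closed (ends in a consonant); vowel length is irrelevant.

`ge:`: long vowel, open (no coda). Open (no coda) → light.

light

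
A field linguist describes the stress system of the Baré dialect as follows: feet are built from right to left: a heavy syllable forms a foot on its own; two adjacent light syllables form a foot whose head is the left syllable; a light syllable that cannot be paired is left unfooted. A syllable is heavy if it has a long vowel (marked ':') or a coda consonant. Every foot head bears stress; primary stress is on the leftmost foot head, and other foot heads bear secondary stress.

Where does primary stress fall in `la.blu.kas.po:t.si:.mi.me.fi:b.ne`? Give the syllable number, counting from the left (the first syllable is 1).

Weights: 1 la L, 2 blu L, 3 kas H, 4 po:t H, 5 si: H, 6 mi L, 7 me L, 8 fi:b H, 9 ne L.
Parse right to left (heavy = foot alone; LL = one foot; stranded L unfooted): (ˈla.blu) (ˈkas) (ˈpo:t) (ˈsi:) (ˈmi.me) (ˈfi:b) ne.
Foot heads: 1, 3, 4, 5, 6, 8.
Primary stress on the leftmost head = syllable 1.
Primary stress: syllable 1 → ˈla.blu.kas.po:t.si:.mi.me.fi:b.ne.

1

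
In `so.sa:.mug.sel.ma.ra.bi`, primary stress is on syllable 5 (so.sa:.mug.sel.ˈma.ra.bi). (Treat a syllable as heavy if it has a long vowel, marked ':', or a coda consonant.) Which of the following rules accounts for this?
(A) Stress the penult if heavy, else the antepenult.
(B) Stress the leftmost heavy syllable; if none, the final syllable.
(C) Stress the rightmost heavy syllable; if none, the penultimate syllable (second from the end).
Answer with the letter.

Rule A → syllable 5 ✓.
Rule B → syllable 2 (observed: 5).
Rule C → syllable 4 (observed: 5).

A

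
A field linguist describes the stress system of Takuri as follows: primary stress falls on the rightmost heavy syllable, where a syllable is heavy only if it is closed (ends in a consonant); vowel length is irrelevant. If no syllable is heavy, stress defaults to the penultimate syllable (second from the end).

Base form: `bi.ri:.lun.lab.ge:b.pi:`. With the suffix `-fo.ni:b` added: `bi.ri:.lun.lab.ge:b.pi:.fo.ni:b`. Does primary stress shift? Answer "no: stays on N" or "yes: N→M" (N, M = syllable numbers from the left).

Base `bi.ri:.lun.lab.ge:b.pi:` (6 syllables):
  Weights: 1 bi L, 2 ri: L, 3 lun H, 4 lab H, 5 ge:b H, 6 pi: L.
  Heavy syllables in the domain: 3, 4, 5. The rightmost is syllable 5 (ge:b).
  → primary stress on syllable 5.
Suffixed `bi.ri:.lun.lab.ge:b.pi:.fo.ni:b` (8 syllables):
  Weights: 1 bi L, 2 ri: L, 3 lun H, 4 lab H, 5 ge:b H, 6 pi: L, 7 fo L, 8 ni:b H.
  Heavy syllables in the domain: 3, 4, 5, 8. The rightmost is syllable 8 (ni:b).
  → primary stress on syllable 8.

yes: 5→8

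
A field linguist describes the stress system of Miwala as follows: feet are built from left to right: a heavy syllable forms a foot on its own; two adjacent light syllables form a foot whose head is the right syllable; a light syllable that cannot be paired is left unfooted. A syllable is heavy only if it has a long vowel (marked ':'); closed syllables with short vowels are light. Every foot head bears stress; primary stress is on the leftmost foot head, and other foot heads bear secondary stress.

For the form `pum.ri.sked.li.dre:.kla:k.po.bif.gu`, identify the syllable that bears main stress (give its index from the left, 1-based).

Weights: 1 pum L, 2 ri L, 3 sked L, 4 li L, 5 dre: H, 6 kla:k H, 7 po L, 8 bif L, 9 gu L.
Parse left to right (heavy = foot alone; LL = one foot; stranded L unfooted): (pum.ˈri) (sked.ˈli) (ˈdre:) (ˈkla:k) (po.ˈbif) gu.
Foot heads: 2, 4, 5, 6, 8.
Primary stress on the leftmost head = syllable 2.
Primary stress: syllable 2 → pum.ˈri.sked.li.dre:.kla:k.po.bif.gu.

2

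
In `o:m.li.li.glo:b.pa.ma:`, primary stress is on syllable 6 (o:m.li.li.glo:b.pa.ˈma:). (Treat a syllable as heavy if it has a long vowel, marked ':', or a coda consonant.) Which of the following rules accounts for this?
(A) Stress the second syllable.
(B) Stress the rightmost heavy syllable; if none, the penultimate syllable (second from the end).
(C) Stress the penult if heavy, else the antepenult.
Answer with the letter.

B

Rule A → syllable 2 (observed: 6).
Rule B → syllable 6 ✓.
Rule C → syllable 4 (observed: 6).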